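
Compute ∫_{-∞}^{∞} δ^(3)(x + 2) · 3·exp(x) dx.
- \frac{3}{e^{2}}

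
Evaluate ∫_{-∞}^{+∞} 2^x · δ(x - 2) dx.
4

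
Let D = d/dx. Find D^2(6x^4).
72 x^{2}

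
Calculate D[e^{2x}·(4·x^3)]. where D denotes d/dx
x^{2} \left(8 x + 12\right) e^{2 x}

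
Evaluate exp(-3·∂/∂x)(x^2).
x^{2} - 6 x + 9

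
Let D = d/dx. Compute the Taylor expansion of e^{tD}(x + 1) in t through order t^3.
t + x + 1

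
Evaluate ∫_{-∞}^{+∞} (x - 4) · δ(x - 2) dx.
-2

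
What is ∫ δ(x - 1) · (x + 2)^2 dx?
9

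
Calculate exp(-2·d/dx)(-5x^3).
- 5 x^{3} + 30 x^{2} - 60 x + 40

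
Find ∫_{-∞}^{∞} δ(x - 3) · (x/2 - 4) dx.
- \frac{5}{2}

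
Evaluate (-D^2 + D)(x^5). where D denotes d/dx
5 x^{3} \left(x - 4\right)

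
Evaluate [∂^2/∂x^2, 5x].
10\frac{d}{dx}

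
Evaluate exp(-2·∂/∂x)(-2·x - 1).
3 - 2 x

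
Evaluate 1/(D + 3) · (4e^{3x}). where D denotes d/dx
\frac{2 e^{3 x}}{3}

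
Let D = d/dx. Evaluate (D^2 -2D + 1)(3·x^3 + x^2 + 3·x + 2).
3 x^{3} - 17 x^{2} + 17 x - 2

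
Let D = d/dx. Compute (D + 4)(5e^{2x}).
30 e^{2 x}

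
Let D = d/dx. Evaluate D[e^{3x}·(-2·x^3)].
6 x^{2} \left(- x - 1\right) e^{3 x}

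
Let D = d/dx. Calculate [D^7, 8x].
56D^{6}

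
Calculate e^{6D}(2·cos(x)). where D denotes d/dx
2 \cos{\left(x + 6 \right)}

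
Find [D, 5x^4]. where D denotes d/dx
20 x^{3}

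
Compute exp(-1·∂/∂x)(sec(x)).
\sec{\left(x - 1 \right)}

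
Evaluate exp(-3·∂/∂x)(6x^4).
6 x^{4} - 72 x^{3} + 324 x^{2} - 648 x + 486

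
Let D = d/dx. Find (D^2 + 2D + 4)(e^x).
7 e^{x}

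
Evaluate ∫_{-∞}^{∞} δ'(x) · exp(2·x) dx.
-2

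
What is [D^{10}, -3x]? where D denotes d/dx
-30D^{9}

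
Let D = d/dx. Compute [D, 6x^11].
66 x^{10}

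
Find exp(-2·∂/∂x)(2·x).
2 x - 4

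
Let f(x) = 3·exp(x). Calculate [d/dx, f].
3 e^{x}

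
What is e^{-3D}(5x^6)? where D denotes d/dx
5 x^{6} - 90 x^{5} + 675 x^{4} - 2700 x^{3} + 6075 x^{2} - 7290 x + 3645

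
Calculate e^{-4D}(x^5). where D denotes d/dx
x^{5} - 20 x^{4} + 160 x^{3} - 640 x^{2} + 1280 x - 1024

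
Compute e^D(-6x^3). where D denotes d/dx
- 6 x^{3} - 18 x^{2} - 18 x - 6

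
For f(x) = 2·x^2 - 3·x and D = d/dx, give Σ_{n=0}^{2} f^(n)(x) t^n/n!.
2 t^{2} + t \left(4 x - 3\right) + 2 x^{2} - 3 x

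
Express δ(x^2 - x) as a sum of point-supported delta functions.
\frac{\delta(x - 1) + \delta(x)}{1}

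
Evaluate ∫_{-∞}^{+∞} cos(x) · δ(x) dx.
1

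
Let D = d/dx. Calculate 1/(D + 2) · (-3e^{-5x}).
e^{- 5 x}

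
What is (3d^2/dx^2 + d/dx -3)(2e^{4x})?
98 e^{4 x}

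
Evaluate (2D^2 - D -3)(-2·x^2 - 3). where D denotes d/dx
6 x^{2} + 4 x + 1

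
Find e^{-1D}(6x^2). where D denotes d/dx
6 x^{2} - 12 x + 6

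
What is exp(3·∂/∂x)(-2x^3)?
- 2 x^{3} - 18 x^{2} - 54 x - 54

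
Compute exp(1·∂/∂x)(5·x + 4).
5 x + 9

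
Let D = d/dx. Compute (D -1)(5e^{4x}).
15 e^{4 x}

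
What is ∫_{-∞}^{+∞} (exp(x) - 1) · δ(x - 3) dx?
-1 + e^{3}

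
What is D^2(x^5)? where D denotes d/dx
20 x^{3}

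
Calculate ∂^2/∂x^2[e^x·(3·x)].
3 \left(x + 2\right) e^{x}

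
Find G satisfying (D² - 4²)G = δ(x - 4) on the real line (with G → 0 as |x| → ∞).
-\frac{e^{-4|x - 4|}}{8}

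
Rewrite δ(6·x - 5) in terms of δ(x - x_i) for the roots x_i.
\frac{\delta(x - 5/6)}{6}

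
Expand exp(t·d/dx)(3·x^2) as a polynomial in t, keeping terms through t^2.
3 t^{2} + 6 t x + 3 x^{2}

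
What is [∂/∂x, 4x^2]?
8 x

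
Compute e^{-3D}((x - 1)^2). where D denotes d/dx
x^{2} - 8 x + 16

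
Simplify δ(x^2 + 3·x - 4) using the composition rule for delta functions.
\frac{\delta(x - 1) + \delta(x + 4)}{5}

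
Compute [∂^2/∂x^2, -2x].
-4\frac{d}{dx}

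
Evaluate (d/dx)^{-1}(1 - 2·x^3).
- \frac{x^{4}}{2} + x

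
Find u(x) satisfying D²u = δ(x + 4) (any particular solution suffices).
\frac{|x + 4|}{2}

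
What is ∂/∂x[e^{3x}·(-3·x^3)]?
9 x^{2} \left(- x - 1\right) e^{3 x}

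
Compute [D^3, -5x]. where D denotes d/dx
-15D^{2}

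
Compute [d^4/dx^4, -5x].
-20\frac{d^{3}}{dx^{3}}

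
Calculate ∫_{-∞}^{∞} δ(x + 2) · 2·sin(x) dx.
- 2 \sin{\left(2 \right)}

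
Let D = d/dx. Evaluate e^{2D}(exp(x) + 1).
e^{x + 2} + 1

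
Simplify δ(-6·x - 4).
\frac{\delta(x + 2/3)}{6}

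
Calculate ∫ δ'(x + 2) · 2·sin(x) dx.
- 2 \cos{\left(2 \right)}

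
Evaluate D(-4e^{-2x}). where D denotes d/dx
8 e^{- 2 x}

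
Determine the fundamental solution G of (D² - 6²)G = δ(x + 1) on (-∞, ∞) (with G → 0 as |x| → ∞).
-\frac{e^{-6|x + 1|}}{12}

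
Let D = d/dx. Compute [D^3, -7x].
-21D^{2}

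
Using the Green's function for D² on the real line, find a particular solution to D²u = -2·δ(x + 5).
-|x + 5|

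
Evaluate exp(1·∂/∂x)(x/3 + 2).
\frac{x}{3} + \frac{7}{3}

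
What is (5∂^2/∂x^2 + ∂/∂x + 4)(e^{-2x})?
22 e^{- 2 x}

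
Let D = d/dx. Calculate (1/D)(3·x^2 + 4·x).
x^{3} + 2 x^{2}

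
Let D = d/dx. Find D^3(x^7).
210 x^{4}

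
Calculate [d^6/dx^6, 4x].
24\frac{d^{5}}{dx^{5}}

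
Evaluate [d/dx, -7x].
-7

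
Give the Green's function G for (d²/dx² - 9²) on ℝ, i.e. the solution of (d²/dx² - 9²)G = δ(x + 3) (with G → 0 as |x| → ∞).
-\frac{e^{-9|x + 3|}}{18}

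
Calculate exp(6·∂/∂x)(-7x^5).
- 7 x^{5} - 210 x^{4} - 2520 x^{3} - 15120 x^{2} - 45360 x - 54432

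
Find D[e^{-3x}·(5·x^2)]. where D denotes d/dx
5 x \left(2 - 3 x\right) e^{- 3 x}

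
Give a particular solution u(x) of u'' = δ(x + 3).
\frac{|x + 3|}{2}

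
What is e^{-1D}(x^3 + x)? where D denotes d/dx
x^{3} - 3 x^{2} + 4 x - 2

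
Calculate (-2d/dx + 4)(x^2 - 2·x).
4 x^{2} - 12 x + 4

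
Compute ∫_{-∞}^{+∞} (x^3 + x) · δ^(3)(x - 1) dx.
-6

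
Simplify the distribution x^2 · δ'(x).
0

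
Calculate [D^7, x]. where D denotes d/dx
7D^{6}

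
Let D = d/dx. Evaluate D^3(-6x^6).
- 720 x^{3}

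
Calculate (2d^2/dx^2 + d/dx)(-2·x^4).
8 x^{2} \left(- x - 6\right)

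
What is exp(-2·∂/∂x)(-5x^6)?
- 5 x^{6} + 60 x^{5} - 300 x^{4} + 800 x^{3} - 1200 x^{2} + 960 x - 320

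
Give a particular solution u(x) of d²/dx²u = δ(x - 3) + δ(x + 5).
\frac{|x - 3|}{2} + \frac{|x + 5|}{2}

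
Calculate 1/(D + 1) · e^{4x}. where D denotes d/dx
\frac{e^{4 x}}{5}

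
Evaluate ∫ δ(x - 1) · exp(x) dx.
e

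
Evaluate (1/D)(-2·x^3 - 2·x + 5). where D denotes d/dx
- \frac{x^{4}}{2} - x^{2} + 5 x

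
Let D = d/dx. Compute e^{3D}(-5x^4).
- 5 x^{4} - 60 x^{3} - 270 x^{2} - 540 x - 405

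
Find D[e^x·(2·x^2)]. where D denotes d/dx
2 x \left(x + 2\right) e^{x}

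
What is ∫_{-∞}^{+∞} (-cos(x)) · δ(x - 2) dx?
- \cos{\left(2 \right)}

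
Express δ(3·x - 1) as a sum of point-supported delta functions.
\frac{\delta(x - 1/3)}{3}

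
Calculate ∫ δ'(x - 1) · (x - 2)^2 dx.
2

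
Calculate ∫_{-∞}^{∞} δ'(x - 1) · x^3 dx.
-3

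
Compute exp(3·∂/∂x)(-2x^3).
- 2 x^{3} - 18 x^{2} - 54 x - 54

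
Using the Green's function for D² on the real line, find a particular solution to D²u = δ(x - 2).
\frac{|x - 2|}{2}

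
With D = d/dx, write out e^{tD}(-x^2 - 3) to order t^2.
- t^{2} - 2 t x - x^{2} - 3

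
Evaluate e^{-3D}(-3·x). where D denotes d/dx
9 - 3 x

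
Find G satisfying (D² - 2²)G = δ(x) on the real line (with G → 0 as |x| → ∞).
-\frac{e^{-2|x|}}{4}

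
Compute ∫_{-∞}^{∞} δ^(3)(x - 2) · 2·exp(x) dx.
- 2 e^{2}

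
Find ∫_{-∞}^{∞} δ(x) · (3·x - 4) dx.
-4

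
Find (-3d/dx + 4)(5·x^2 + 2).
20 x^{2} - 30 x + 8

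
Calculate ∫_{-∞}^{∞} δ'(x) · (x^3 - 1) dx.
0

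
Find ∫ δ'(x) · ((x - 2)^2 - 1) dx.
4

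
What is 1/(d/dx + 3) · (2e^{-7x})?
- \frac{e^{- 7 x}}{2}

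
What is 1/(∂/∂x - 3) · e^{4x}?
e^{4 x}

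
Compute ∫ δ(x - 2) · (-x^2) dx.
-4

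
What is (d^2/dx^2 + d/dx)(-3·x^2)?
- 6 x - 6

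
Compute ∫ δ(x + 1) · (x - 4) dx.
-5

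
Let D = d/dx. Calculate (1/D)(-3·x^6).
- \frac{3 x^{7}}{7}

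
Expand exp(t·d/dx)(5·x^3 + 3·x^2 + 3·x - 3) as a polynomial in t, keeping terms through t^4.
5 t^{3} + t^{2} \left(15 x + 3\right) + 3 t \left(5 x^{2} + 2 x + 1\right) + 5 x^{3} + 3 x^{2} + 3 x - 3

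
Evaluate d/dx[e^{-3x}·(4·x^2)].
4 x \left(2 - 3 x\right) e^{- 3 x}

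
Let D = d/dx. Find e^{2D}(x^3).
x^{3} + 6 x^{2} + 12 x + 8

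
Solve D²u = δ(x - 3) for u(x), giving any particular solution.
\frac{|x - 3|}{2}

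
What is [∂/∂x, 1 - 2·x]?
-2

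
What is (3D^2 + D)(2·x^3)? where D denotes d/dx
6 x \left(x + 6\right)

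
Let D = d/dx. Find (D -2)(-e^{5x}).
- 3 e^{5 x}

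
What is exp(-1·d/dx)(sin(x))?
\sin{\left(x - 1 \right)}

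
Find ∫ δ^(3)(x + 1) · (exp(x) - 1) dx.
- \frac{1}{e}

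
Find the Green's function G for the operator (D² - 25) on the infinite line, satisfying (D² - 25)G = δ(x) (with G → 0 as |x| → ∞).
-\frac{e^{-5|x|}}{10}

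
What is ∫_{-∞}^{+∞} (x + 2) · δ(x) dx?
2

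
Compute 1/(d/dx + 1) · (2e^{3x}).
\frac{e^{3 x}}{2}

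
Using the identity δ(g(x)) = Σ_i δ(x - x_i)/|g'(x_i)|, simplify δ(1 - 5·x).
\frac{\delta(x - 1/5)}{5}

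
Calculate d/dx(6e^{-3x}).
- 18 e^{- 3 x}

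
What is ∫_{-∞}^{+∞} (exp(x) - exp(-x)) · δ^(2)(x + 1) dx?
- 2 \sinh{\left(1 \right)}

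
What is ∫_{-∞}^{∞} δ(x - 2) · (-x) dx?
-2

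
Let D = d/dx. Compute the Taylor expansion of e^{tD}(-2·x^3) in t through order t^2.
2 x \left(- 3 t^{2} - 3 t x - x^{2}\right)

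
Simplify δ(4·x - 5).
\frac{\delta(x - 5/4)}{4}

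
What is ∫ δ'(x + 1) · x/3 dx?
- \frac{1}{3}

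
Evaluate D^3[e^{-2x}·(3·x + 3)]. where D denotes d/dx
12 \left(1 - 2 x\right) e^{- 2 x}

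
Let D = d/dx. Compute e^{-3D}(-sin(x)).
- \sin{\left(x - 3 \right)}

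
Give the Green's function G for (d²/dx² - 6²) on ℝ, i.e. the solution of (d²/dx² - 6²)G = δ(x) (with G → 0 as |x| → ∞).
-\frac{e^{-6|x|}}{12}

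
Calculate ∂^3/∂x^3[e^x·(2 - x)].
\left(- x - 1\right) e^{x}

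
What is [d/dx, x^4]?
4 x^{3}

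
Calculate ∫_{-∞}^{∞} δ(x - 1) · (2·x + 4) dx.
6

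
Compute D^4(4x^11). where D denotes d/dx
31680 x^{7}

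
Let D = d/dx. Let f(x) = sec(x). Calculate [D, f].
\tan{\left(x \right)} \sec{\left(x \right)}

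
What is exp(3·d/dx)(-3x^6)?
- 3 x^{6} - 54 x^{5} - 405 x^{4} - 1620 x^{3} - 3645 x^{2} - 4374 x - 2187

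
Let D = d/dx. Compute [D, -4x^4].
- 16 x^{3}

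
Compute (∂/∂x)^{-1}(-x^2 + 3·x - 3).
- \frac{x^{3}}{3} + \frac{3 x^{2}}{2} - 3 x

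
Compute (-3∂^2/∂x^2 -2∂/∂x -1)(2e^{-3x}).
- 44 e^{- 3 x}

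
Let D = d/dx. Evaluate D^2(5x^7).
210 x^{5}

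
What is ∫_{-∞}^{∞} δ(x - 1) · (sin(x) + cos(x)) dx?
\cos{\left(1 \right)} + \sin{\left(1 \right)}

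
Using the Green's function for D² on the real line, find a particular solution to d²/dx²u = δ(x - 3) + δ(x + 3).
\frac{|x - 3|}{2} + \frac{|x + 3|}{2}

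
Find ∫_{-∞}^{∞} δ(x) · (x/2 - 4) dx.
-4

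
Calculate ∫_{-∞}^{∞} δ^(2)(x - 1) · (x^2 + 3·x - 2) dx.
2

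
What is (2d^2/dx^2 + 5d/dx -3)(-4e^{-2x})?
20 e^{- 2 x}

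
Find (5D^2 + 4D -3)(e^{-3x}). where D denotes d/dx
30 e^{- 3 x}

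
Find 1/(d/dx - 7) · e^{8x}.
e^{8 x}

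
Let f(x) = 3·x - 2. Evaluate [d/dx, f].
3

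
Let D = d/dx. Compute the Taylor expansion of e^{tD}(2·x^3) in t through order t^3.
2 t^{3} + 6 t^{2} x + 6 t x^{2} + 2 x^{3}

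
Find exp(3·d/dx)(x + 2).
x + 5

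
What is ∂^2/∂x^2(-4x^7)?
- 168 x^{5}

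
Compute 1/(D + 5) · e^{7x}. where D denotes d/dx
\frac{e^{7 x}}{12}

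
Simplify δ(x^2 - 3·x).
\frac{\delta(x - 3) + \delta(x)}{3}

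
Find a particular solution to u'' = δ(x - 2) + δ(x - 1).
\frac{|x - 2|}{2} + \frac{|x - 1|}{2}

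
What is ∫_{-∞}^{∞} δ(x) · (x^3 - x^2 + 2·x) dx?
0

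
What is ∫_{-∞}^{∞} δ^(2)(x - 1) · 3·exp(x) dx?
3 e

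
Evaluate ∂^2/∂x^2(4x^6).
120 x^{4}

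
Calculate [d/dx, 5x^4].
20 x^{3}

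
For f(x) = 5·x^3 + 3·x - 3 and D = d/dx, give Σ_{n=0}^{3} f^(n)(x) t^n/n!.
5 t^{3} + 15 t^{2} x + 3 t \left(5 x^{2} + 1\right) + 5 x^{3} + 3 x - 3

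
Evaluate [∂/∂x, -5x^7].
- 35 x^{6}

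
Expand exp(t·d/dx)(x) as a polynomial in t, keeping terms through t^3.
t + x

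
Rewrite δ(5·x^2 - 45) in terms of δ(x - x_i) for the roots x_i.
\frac{\delta(x - 3) + \delta(x + 3)}{30}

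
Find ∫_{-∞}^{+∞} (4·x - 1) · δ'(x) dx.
-4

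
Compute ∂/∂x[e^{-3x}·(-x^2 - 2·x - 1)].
\left(3 x^{2} + 4 x + 1\right) e^{- 3 x}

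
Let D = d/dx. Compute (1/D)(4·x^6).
\frac{4 x^{7}}{7}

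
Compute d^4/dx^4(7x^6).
2520 x^{2}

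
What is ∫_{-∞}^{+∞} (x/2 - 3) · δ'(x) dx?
- \frac{1}{2}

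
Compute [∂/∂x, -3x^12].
- 36 x^{11}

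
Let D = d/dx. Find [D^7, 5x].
35D^{6}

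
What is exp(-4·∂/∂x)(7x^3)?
7 x^{3} - 84 x^{2} + 336 x - 448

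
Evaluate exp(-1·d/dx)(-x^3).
- x^{3} + 3 x^{2} - 3 x + 1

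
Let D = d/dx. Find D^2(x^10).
90 x^{8}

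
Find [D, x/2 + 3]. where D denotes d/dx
\frac{1}{2}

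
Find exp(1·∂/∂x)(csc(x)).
\csc{\left(x + 1 \right)}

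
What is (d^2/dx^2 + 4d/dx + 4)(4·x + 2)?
16 x + 24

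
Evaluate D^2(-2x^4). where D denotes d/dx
- 24 x^{2}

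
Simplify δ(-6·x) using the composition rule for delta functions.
\frac{\delta(x)}{6}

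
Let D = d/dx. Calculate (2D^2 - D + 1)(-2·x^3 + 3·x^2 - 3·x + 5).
- 2 x^{3} + 9 x^{2} - 33 x + 20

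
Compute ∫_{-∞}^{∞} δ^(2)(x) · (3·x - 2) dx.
0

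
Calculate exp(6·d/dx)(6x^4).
6 x^{4} + 144 x^{3} + 1296 x^{2} + 5184 x + 7776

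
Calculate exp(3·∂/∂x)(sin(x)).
\sin{\left(x + 3 \right)}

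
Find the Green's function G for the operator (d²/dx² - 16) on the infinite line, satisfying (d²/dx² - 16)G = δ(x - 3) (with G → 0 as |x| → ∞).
-\frac{e^{-4|x - 3|}}{8}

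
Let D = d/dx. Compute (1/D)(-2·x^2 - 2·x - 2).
- \frac{2 x^{3}}{3} - x^{2} - 2 x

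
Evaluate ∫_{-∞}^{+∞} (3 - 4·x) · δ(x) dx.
3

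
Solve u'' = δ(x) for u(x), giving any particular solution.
\frac{|x|}{2}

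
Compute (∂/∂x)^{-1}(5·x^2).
\frac{5 x^{3}}{3}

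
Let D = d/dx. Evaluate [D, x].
1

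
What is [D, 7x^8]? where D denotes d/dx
56 x^{7}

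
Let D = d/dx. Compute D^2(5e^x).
5 e^{x}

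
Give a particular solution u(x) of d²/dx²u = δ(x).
\frac{|x|}{2}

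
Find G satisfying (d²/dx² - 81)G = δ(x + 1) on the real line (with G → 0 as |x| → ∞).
-\frac{e^{-9|x + 1|}}{18}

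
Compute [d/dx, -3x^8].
- 24 x^{7}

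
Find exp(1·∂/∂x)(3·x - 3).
3 x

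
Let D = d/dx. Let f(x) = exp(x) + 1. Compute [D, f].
e^{x}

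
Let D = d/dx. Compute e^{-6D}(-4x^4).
- 4 x^{4} + 96 x^{3} - 864 x^{2} + 3456 x - 5184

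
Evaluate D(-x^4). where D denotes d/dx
- 4 x^{3}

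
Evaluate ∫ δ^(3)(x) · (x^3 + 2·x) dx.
-6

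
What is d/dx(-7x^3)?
- 21 x^{2}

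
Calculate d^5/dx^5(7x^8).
47040 x^{3}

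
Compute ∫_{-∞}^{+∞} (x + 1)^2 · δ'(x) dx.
-2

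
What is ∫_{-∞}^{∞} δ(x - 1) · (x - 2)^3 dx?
-1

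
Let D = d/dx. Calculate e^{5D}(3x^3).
3 x^{3} + 45 x^{2} + 225 x + 375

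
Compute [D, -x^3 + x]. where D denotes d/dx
1 - 3 x^{2}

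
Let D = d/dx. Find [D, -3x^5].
- 15 x^{4}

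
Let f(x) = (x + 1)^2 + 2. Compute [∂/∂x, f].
2 x + 2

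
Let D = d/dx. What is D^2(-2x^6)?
- 60 x^{4}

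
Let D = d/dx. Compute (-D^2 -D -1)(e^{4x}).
- 21 e^{4 x}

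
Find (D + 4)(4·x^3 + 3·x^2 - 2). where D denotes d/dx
16 x^{3} + 24 x^{2} + 6 x - 8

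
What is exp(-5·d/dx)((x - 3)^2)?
x^{2} - 16 x + 64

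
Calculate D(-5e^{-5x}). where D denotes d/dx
25 e^{- 5 x}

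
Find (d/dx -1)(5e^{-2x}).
- 15 e^{- 2 x}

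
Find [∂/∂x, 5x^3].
15 x^{2}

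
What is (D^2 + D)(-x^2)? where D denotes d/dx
- 2 x - 2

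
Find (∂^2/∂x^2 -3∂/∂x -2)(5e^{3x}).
- 10 e^{3 x}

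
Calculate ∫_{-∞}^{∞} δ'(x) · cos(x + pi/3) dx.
\frac{\sqrt{3}}{2}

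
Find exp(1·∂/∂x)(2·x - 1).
2 x + 1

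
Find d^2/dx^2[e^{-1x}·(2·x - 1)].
\left(2 x - 5\right) e^{- x}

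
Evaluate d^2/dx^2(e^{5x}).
25 e^{5 x}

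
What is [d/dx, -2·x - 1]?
-2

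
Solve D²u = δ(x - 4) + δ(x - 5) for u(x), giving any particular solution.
\frac{|x - 4|}{2} + \frac{|x - 5|}{2}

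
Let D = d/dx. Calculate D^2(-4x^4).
- 48 x^{2}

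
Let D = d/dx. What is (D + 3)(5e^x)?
20 e^{x}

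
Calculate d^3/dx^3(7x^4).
168 x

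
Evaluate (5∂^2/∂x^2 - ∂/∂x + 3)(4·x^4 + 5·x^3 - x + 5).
12 x^{4} - x^{3} + 225 x^{2} + 147 x + 16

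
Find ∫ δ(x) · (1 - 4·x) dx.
1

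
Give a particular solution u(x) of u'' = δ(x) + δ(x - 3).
\frac{|x|}{2} + \frac{|x - 3|}{2}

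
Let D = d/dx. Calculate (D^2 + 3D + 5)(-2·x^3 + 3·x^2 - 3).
- 10 x^{3} - 3 x^{2} + 6 x - 9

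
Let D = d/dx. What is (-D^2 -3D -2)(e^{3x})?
- 20 e^{3 x}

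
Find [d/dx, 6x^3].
18 x^{2}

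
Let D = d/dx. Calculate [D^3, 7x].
21D^{2}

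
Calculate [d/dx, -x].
-1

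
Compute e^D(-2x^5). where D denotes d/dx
- 2 x^{5} - 10 x^{4} - 20 x^{3} - 20 x^{2} - 10 x - 2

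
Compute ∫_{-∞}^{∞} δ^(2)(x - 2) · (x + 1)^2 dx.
2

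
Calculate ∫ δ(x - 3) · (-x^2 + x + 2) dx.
-4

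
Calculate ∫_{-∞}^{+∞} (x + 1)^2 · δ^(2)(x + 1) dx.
2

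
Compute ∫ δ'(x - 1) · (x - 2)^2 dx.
2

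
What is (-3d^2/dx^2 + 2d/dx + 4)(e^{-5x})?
- 81 e^{- 5 x}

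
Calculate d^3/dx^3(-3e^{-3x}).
81 e^{- 3 x}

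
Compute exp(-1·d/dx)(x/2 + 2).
\frac{x}{2} + \frac{3}{2}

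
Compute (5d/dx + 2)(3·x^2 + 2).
6 x^{2} + 30 x + 4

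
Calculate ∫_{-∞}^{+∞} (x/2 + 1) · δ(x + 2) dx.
0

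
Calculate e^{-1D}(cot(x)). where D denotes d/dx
\cot{\left(x - 1 \right)}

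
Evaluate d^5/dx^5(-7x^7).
- 17640 x^{2}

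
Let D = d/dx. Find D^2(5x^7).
210 x^{5}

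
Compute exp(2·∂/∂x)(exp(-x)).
e^{- x - 2}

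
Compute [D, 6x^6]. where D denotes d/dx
36 x^{5}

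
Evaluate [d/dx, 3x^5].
15 x^{4}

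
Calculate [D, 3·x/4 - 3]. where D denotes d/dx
\frac{3}{4}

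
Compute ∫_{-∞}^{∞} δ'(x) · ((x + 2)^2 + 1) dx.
-4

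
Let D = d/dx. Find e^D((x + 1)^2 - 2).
x^{2} + 4 x + 2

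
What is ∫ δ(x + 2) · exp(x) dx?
e^{-2}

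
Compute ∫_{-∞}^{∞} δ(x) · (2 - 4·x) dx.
2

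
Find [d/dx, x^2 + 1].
2 x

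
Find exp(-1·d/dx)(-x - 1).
- x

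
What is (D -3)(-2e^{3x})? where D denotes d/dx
0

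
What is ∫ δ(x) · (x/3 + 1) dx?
1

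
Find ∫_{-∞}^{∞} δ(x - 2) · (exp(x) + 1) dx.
1 + e^{2}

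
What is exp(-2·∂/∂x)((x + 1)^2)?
x^{2} - 2 x + 1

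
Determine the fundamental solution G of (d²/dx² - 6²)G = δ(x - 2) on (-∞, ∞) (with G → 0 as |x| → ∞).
-\frac{e^{-6|x - 2|}}{12}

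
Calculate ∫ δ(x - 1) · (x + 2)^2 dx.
9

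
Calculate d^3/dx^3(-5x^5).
- 300 x^{2}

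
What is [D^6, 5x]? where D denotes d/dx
30D^{5}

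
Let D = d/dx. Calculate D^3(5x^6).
600 x^{3}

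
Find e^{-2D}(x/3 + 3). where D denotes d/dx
\frac{x}{3} + \frac{7}{3}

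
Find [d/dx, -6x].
-6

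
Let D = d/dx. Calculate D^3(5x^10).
3600 x^{7}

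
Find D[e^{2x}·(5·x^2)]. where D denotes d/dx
10 x \left(x + 1\right) e^{2 x}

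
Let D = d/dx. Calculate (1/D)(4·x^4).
\frac{4 x^{5}}{5}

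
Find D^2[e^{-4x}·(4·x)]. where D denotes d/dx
32 \left(2 x - 1\right) e^{- 4 x}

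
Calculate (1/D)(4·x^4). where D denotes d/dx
\frac{4 x^{5}}{5}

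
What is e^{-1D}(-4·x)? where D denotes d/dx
4 - 4 x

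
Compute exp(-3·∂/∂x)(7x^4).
7 x^{4} - 84 x^{3} + 378 x^{2} - 756 x + 567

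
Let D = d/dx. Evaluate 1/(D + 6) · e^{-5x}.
e^{- 5 x}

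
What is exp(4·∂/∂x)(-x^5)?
- x^{5} - 20 x^{4} - 160 x^{3} - 640 x^{2} - 1280 x - 1024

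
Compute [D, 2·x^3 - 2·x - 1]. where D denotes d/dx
6 x^{2} - 2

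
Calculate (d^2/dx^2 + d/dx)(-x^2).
- 2 x - 2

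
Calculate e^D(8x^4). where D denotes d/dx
8 x^{4} + 32 x^{3} + 48 x^{2} + 32 x + 8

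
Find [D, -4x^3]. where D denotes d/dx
- 12 x^{2}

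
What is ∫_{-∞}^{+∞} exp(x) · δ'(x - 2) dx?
- e^{2}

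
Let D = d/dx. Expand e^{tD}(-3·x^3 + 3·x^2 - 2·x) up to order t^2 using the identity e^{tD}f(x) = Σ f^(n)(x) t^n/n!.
- t^{2} \left(9 x - 3\right) - t \left(9 x^{2} - 6 x + 2\right) - 3 x^{3} + 3 x^{2} - 2 x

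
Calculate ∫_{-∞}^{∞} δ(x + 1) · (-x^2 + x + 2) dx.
0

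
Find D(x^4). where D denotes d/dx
4 x^{3}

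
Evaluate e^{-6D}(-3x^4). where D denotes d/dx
- 3 x^{4} + 72 x^{3} - 648 x^{2} + 2592 x - 3888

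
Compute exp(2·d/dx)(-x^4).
- x^{4} - 8 x^{3} - 24 x^{2} - 32 x - 16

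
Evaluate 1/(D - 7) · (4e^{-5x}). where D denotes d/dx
- \frac{e^{- 5 x}}{3}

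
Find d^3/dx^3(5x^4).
120 x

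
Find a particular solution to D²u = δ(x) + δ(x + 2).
\frac{|x|}{2} + \frac{|x + 2|}{2}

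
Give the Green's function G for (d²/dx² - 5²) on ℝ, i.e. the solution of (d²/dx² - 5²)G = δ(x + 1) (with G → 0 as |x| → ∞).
-\frac{e^{-5|x + 1|}}{10}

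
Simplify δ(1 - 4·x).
\frac{\delta(x - 1/4)}{4}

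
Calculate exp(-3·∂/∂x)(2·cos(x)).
2 \cos{\left(x - 3 \right)}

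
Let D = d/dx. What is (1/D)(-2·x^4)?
- \frac{2 x^{5}}{5}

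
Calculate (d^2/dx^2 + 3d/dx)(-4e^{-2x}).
8 e^{- 2 x}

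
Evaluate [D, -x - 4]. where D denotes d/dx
-1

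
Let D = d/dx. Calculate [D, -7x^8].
- 56 x^{7}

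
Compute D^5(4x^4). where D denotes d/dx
0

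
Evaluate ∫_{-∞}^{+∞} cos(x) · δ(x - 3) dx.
\cos{\left(3 \right)}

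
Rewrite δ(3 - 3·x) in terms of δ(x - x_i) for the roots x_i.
\frac{\delta(x - 1)}{3}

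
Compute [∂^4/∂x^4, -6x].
-24\frac{d^{3}}{dx^{3}}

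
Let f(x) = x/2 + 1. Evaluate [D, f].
\frac{1}{2}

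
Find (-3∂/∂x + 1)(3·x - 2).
3 x - 11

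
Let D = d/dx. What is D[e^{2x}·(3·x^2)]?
6 x \left(x + 1\right) e^{2 x}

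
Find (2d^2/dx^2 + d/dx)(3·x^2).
6 x + 12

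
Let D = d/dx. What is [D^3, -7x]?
-21D^{2}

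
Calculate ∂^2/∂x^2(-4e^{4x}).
- 64 e^{4 x}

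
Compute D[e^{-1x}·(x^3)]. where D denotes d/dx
x^{2} \left(3 - x\right) e^{- x}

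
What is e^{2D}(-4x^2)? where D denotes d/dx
- 4 x^{2} - 16 x - 16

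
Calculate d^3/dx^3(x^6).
120 x^{3}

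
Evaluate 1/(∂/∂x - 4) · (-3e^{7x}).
- e^{7 x}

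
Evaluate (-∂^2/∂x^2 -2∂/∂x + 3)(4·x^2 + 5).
12 x^{2} - 16 x + 7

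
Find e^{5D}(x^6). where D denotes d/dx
x^{6} + 30 x^{5} + 375 x^{4} + 2500 x^{3} + 9375 x^{2} + 18750 x + 15625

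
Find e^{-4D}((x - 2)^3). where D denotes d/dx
x^{3} - 18 x^{2} + 108 x - 216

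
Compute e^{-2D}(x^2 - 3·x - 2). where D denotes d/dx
x^{2} - 7 x + 8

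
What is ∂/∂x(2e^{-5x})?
- 10 e^{- 5 x}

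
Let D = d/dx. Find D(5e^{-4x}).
- 20 e^{- 4 x}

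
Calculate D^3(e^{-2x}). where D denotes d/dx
- 8 e^{- 2 x}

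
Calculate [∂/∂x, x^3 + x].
3 x^{2} + 1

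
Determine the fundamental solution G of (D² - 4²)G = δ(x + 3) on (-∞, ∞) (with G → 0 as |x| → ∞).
-\frac{e^{-4|x + 3|}}{8}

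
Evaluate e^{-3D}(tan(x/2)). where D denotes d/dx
\tan{\left(\frac{x}{2} - \frac{3}{2} \right)}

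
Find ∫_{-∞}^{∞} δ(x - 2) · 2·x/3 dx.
\frac{4}{3}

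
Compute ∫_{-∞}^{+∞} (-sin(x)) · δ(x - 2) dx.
- \sin{\left(2 \right)}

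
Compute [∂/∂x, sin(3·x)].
3 \cos{\left(3 x \right)}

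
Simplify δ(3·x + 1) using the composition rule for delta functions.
\frac{\delta(x + 1/3)}{3}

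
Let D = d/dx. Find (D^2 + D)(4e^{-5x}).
80 e^{- 5 x}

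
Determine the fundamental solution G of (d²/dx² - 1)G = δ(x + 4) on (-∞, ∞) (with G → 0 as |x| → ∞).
-\frac{e^{-|x + 4|}}{2}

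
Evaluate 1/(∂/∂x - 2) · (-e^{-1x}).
\frac{e^{- x}}{3}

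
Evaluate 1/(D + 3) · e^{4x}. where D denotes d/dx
\frac{e^{4 x}}{7}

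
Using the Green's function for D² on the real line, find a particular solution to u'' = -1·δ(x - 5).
-\frac{|x - 5|}{2}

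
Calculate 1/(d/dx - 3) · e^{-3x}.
- \frac{e^{- 3 x}}{6}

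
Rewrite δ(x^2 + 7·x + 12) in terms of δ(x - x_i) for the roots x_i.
\frac{\delta(x + 4) + \delta(x + 3)}{1}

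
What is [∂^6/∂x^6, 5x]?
30\frac{d^{5}}{dx^{5}}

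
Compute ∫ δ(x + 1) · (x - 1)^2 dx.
4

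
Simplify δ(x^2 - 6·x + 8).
\frac{\delta(x - 2) + \delta(x - 4)}{2}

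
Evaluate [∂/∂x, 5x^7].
35 x^{6}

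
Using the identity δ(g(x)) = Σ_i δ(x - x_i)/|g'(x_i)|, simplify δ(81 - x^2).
\frac{\delta(x - 9) + \delta(x + 9)}{18}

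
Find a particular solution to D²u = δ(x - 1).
\frac{|x - 1|}{2}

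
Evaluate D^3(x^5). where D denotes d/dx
60 x^{2}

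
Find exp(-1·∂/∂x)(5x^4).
5 x^{4} - 20 x^{3} + 30 x^{2} - 20 x + 5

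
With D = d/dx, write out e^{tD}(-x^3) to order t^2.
x \left(- 3 t^{2} - 3 t x - x^{2}\right)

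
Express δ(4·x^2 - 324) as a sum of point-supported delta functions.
\frac{\delta(x - 9) + \delta(x + 9)}{72}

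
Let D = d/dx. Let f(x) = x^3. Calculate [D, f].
3 x^{2}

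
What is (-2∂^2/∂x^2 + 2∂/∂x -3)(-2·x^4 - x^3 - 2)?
6 x^{4} - 13 x^{3} + 42 x^{2} + 12 x + 6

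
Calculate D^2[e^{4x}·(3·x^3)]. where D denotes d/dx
6 x \left(8 x^{2} + 12 x + 3\right) e^{4 x}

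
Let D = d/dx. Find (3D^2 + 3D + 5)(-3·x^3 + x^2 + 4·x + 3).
- 15 x^{3} - 22 x^{2} - 28 x + 33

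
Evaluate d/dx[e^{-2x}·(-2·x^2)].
4 x \left(x - 1\right) e^{- 2 x}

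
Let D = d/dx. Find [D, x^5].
5 x^{4}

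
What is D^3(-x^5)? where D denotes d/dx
- 60 x^{2}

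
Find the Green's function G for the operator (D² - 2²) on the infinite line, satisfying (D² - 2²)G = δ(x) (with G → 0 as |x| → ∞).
-\frac{e^{-2|x|}}{4}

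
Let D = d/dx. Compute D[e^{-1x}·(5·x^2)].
5 x \left(2 - x\right) e^{- x}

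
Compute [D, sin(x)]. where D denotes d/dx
\cos{\left(x \right)}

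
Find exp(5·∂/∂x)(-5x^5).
- 5 x^{5} - 125 x^{4} - 1250 x^{3} - 6250 x^{2} - 15625 x - 15625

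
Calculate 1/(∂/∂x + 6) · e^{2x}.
\frac{e^{2 x}}{8}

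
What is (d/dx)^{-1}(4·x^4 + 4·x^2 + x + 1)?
\frac{4 x^{5}}{5} + \frac{4 x^{3}}{3} + \frac{x^{2}}{2} + x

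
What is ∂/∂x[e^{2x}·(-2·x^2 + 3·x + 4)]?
\left(- 4 x^{2} + 2 x + 11\right) e^{2 x}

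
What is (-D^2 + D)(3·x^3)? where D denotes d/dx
9 x \left(x - 2\right)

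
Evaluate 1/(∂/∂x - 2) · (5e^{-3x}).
- e^{- 3 x}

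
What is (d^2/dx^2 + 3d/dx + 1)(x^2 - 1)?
x^{2} + 6 x + 1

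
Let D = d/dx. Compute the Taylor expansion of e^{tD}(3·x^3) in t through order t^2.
3 x \left(3 t^{2} + 3 t x + x^{2}\right)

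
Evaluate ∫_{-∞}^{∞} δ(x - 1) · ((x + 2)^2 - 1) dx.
8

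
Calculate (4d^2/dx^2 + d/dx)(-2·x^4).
8 x^{2} \left(- x - 12\right)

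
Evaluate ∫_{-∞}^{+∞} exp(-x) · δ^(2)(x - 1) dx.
e^{-1}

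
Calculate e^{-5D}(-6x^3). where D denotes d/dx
- 6 x^{3} + 90 x^{2} - 450 x + 750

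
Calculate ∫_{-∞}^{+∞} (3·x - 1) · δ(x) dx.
-1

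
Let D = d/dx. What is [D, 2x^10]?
20 x^{9}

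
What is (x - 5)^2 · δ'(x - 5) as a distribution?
0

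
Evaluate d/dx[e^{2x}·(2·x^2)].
4 x \left(x + 1\right) e^{2 x}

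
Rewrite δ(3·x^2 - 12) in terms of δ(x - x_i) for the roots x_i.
\frac{\delta(x - 2) + \delta(x + 2)}{12}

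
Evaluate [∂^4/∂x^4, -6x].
-24\frac{d^{3}}{dx^{3}}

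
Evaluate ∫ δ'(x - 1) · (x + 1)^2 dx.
-4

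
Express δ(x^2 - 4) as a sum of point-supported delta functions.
\frac{\delta(x - 2) + \delta(x + 2)}{4}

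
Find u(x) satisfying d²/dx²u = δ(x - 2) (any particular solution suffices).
\frac{|x - 2|}{2}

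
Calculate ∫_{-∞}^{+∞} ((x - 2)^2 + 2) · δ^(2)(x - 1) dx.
2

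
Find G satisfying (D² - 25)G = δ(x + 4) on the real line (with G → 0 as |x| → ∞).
-\frac{e^{-5|x + 4|}}{10}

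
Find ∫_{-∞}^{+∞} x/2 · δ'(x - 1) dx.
- \frac{1}{2}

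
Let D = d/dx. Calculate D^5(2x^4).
0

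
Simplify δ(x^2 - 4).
\frac{\delta(x - 2) + \delta(x + 2)}{4}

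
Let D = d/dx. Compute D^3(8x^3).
48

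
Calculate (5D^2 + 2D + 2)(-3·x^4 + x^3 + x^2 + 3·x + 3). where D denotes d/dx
- 6 x^{4} - 22 x^{3} - 172 x^{2} + 40 x + 22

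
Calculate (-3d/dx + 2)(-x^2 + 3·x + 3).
- 2 x^{2} + 12 x - 3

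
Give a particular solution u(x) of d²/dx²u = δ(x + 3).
\frac{|x + 3|}{2}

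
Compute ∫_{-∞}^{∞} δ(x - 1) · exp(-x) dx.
e^{-1}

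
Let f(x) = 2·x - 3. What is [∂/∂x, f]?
2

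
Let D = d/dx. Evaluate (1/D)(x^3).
\frac{x^{4}}{4}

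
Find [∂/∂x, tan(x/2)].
\frac{1}{\cos{\left(x \right)} + 1}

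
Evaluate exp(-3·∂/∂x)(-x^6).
- x^{6} + 18 x^{5} - 135 x^{4} + 540 x^{3} - 1215 x^{2} + 1458 x - 729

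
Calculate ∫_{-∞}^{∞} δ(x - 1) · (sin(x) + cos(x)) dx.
\cos{\left(1 \right)} + \sin{\left(1 \right)}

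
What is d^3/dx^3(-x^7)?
- 210 x^{4}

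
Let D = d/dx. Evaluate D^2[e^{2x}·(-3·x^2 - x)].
\left(- 12 x^{2} - 28 x - 10\right) e^{2 x}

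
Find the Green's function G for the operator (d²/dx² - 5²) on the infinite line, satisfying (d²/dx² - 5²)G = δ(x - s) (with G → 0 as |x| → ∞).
-\frac{e^{-5|x-s|}}{10}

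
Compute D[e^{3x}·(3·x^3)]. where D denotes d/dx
9 x^{2} \left(x + 1\right) e^{3 x}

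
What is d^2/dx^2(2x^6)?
60 x^{4}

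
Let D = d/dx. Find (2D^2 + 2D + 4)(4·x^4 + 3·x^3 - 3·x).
16 x^{4} + 44 x^{3} + 114 x^{2} + 24 x - 6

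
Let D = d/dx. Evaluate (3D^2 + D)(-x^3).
3 x \left(- x - 6\right)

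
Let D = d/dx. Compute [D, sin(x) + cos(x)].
- \sin{\left(x \right)} + \cos{\left(x \right)}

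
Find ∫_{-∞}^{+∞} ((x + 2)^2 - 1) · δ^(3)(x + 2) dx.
0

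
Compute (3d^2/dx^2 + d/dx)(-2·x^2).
- 4 x - 12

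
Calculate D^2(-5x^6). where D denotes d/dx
- 150 x^{4}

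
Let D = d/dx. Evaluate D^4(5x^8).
8400 x^{4}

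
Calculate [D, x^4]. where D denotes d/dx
4 x^{3}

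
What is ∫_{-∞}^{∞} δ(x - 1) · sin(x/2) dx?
\sin{\left(\frac{1}{2} \right)}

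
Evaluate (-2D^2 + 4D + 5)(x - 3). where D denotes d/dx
5 x - 11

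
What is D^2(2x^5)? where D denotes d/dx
40 x^{3}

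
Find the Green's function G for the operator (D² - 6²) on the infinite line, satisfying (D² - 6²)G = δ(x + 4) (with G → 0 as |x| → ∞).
-\frac{e^{-6|x + 4|}}{12}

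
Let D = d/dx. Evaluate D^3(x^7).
210 x^{4}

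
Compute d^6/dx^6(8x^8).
161280 x^{2}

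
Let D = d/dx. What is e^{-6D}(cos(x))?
\cos{\left(x - 6 \right)}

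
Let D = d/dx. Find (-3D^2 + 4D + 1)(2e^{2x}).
- 6 e^{2 x}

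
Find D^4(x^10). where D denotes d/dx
5040 x^{6}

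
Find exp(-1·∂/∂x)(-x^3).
- x^{3} + 3 x^{2} - 3 x + 1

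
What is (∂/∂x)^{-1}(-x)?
- \frac{x^{2}}{2}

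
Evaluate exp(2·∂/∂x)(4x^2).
4 x^{2} + 16 x + 16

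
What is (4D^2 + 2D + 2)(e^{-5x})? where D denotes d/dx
92 e^{- 5 x}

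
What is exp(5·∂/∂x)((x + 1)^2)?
x^{2} + 12 x + 36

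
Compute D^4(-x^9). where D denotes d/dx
- 3024 x^{5}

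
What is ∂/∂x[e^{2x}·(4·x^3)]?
x^{2} \left(8 x + 12\right) e^{2 x}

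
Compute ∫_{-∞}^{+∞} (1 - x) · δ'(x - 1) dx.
1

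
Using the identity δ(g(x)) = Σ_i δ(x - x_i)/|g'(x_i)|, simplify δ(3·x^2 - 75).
\frac{\delta(x - 5) + \delta(x + 5)}{30}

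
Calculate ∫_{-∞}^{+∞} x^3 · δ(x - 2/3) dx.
\frac{8}{27}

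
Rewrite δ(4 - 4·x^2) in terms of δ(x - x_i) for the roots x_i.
\frac{\delta(x - 1) + \delta(x + 1)}{8}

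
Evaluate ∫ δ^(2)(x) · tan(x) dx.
0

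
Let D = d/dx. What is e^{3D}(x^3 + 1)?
x^{3} + 9 x^{2} + 27 x + 28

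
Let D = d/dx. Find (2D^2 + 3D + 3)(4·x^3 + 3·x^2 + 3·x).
12 x^{3} + 45 x^{2} + 75 x + 21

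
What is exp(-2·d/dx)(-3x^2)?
- 3 x^{2} + 12 x - 12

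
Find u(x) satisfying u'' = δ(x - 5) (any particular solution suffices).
\frac{|x - 5|}{2}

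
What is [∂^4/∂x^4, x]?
4\frac{d^{3}}{dx^{3}}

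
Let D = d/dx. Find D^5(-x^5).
-120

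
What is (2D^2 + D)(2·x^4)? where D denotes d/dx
8 x^{2} \left(x + 6\right)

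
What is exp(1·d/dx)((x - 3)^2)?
x^{2} - 4 x + 4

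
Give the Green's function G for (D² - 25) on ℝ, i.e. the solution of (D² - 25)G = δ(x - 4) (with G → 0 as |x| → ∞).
-\frac{e^{-5|x - 4|}}{10}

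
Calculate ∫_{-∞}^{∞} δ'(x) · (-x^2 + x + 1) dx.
-1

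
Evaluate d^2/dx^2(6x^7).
252 x^{5}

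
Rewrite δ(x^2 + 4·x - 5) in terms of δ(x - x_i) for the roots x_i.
\frac{\delta(x + 5) + \delta(x - 1)}{6}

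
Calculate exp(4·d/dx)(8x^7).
8 x^{7} + 224 x^{6} + 2688 x^{5} + 17920 x^{4} + 71680 x^{3} + 172032 x^{2} + 229376 x + 131072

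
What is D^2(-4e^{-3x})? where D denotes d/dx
- 36 e^{- 3 x}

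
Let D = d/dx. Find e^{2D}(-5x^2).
- 5 x^{2} - 20 x - 20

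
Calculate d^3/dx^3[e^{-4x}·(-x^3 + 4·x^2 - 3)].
2 \left(32 x^{3} - 200 x^{2} + 228 x + 45\right) e^{- 4 x}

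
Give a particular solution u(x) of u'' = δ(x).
\frac{|x|}{2}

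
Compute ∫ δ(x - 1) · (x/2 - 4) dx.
- \frac{7}{2}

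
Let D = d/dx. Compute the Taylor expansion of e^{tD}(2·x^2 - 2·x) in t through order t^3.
2 t^{2} + 2 t \left(2 x - 1\right) + 2 x^{2} - 2 x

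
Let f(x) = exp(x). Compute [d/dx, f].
e^{x}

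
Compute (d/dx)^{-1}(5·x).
\frac{5 x^{2}}{2}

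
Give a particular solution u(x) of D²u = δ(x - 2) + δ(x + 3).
\frac{|x - 2|}{2} + \frac{|x + 3|}{2}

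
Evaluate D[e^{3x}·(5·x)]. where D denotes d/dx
\left(15 x + 5\right) e^{3 x}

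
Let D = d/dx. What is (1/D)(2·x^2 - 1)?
\frac{2 x^{3}}{3} - x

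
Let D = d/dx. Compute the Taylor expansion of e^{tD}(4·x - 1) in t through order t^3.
4 t + 4 x - 1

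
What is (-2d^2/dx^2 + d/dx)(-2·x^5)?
10 x^{3} \left(8 - x\right)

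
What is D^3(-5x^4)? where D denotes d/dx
- 120 x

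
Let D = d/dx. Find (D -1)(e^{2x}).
e^{2 x}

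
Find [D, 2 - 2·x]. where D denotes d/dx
-2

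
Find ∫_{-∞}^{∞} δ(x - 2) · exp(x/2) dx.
e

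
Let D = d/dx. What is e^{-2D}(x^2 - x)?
x^{2} - 5 x + 6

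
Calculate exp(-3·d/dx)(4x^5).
4 x^{5} - 60 x^{4} + 360 x^{3} - 1080 x^{2} + 1620 x - 972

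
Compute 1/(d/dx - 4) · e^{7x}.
\frac{e^{7 x}}{3}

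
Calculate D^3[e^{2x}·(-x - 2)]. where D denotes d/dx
\left(- 8 x - 28\right) e^{2 x}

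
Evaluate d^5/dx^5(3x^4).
0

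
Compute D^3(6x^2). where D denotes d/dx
0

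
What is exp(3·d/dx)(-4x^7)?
- 4 x^{7} - 84 x^{6} - 756 x^{5} - 3780 x^{4} - 11340 x^{3} - 20412 x^{2} - 20412 x - 8748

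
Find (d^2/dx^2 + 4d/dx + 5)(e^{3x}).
26 e^{3 x}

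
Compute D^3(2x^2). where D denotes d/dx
0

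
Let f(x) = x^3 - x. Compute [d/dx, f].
3 x^{2} - 1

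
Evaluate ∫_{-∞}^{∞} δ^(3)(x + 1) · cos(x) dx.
\sin{\left(1 \right)}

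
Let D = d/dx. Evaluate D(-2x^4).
- 8 x^{3}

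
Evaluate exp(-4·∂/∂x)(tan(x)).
\tan{\left(x - 4 \right)}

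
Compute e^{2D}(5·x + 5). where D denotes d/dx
5 x + 15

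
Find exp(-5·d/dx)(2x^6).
2 x^{6} - 60 x^{5} + 750 x^{4} - 5000 x^{3} + 18750 x^{2} - 37500 x + 31250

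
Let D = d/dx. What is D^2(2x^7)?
84 x^{5}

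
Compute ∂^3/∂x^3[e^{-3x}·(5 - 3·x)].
27 \left(3 x - 8\right) e^{- 3 x}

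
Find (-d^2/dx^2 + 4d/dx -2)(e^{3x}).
e^{3 x}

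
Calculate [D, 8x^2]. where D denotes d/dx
16 x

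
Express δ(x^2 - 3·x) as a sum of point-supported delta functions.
\frac{\delta(x - 3) + \delta(x)}{3}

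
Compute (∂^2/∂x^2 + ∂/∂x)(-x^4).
4 x^{2} \left(- x - 3\right)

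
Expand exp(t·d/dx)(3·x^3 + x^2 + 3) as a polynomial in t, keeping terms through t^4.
3 t^{3} + t^{2} \left(9 x + 1\right) + t x \left(9 x + 2\right) + 3 x^{3} + x^{2} + 3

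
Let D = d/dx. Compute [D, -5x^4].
- 20 x^{3}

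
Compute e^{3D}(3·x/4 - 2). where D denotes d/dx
\frac{3 x}{4} + \frac{1}{4}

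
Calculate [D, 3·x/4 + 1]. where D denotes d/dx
\frac{3}{4}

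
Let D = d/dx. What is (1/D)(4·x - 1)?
2 x^{2} - x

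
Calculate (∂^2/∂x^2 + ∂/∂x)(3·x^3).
9 x \left(x + 2\right)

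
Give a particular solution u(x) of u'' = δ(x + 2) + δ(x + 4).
\frac{|x + 2|}{2} + \frac{|x + 4|}{2}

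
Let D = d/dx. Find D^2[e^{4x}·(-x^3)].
- 2 x \left(8 x^{2} + 12 x + 3\right) e^{4 x}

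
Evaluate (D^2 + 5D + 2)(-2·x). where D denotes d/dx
- 4 x - 10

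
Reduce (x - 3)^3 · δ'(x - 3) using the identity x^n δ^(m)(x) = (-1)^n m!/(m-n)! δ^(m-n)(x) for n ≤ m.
0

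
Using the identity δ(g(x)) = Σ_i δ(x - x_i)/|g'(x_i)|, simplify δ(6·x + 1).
\frac{\delta(x + 1/6)}{6}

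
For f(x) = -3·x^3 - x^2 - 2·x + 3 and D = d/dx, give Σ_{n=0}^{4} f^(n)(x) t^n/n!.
- 3 t^{3} - t^{2} \left(9 x + 1\right) - t \left(9 x^{2} + 2 x + 2\right) - 3 x^{3} - x^{2} - 2 x + 3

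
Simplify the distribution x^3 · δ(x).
0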